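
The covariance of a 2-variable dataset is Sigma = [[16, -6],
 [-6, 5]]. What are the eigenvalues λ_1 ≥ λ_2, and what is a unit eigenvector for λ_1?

Step 1 — characteristic polynomial of 2×2 Sigma:
  det(Sigma - λI) = λ² - trace · λ + det = 0.
  trace = 16 + 5 = 21, det = 16·5 - (-6)² = 44.
Step 2 — discriminant:
  Δ = trace² - 4·det = 441 - 176 = 265.
Step 3 — eigenvalues:
  λ = (trace ± √Δ)/2 = (21 ± 16.2788)/2,
  λ_1 = 18.6394,  λ_2 = 2.3606.

Step 4 — unit eigenvector for λ_1: solve (Sigma - λ_1 I)v = 0. First row:
  (16 - 18.6394)·v_x + (-6)·v_y = 0, i.e. (-2.6394)·v_x + (-6)·v_y = 0,
  so v ∝ (b, λ_1 - a) = (-6, 2.6394); multiply by -1 so the first entry is positive: u = (6, -2.6394).
  ||u|| = √((6)² + (-2.6394)²) = √(42.9665) ≈ 6.5549,
  v_1 = u/||u|| ≈ (0.9153, -0.4027) (||v_1|| = 1).

λ_1 = 18.6394,  λ_2 = 2.3606;  v_1 ≈ (0.9153, -0.4027)


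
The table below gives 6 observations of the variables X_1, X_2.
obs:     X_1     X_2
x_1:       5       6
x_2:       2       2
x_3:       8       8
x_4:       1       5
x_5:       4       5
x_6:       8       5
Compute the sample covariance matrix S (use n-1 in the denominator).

Step 1 — column means:
  mean(X_1) = (5 + 2 + 8 + 1 + 4 + 8) / 6 = 28/6 = 4.6667
  mean(X_2) = (6 + 2 + 8 + 5 + 5 + 5) / 6 = 31/6 = 5.1667

Step 2 — sample covariance S[i,j] = (1/(n-1)) · Σ_k (x_{k,i} - mean_i) · (x_{k,j} - mean_j), with n-1 = 5.
  S[X_1,X_1] = ((0.3333)·(0.3333) + (-2.6667)·(-2.6667) + (3.3333)·(3.3333) + (-3.6667)·(-3.6667) + (-0.6667)·(-0.6667) + (3.3333)·(3.3333)) / 5 = 43.3333/5 = 8.6667
  S[X_1,X_2] = ((0.3333)·(0.8333) + (-2.6667)·(-3.1667) + (3.3333)·(2.8333) + (-3.6667)·(-0.1667) + (-0.6667)·(-0.1667) + (3.3333)·(-0.1667)) / 5 = 18.3333/5 = 3.6667
  S[X_2,X_2] = ((0.8333)·(0.8333) + (-3.1667)·(-3.1667) + (2.8333)·(2.8333) + (-0.1667)·(-0.1667) + (-0.1667)·(-0.1667) + (-0.1667)·(-0.1667)) / 5 = 18.8333/5 = 3.7667

S is symmetric (S[j,i] = S[i,j]). Assembling:

S = [[8.6667, 3.6667],
 [3.6667, 3.7667]]


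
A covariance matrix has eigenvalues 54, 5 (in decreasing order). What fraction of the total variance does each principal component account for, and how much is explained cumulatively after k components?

Step 1 — total variance = trace(Sigma) = Σ λ_i = 54 + 5 = 59.

Step 2 — fraction explained by component i = λ_i / Σ λ:
  PC1: 54/59 = 0.9153
  PC2: 5/59 = 0.0847

Step 3 — cumulative fraction after k components = (λ_1 + ... + λ_k) / Σ λ:
  k = 1: 54/59 = 0.9153
  k = 2: (54 + 5)/59 = 59/59 = 1

Summary (fraction, with percent):

explained: PC1 0.9153 (91.53%), PC2 0.0847 (8.47%);  cumulative: 0.9153, 1


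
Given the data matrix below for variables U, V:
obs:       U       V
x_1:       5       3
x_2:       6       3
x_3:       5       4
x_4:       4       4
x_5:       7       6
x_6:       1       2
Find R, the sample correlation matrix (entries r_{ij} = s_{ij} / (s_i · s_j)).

Step 1 — column means:
  mean(U) = (5 + 6 + 5 + 4 + 7 + 1) / 6 = 28/6 = 4.6667
  mean(V) = (3 + 3 + 4 + 4 + 6 + 2) / 6 = 22/6 = 3.6667

Step 2 — sample variances and covariances s[i,j] = (1/(n-1)) · Σ_k (x_{k,i} - mean_i) · (x_{k,j} - mean_j), with n-1 = 5:
  s[U,U] = ((0.3333)·(0.3333) + (1.3333)·(1.3333) + (0.3333)·(0.3333) + (-0.6667)·(-0.6667) + (2.3333)·(2.3333) + (-3.6667)·(-3.6667)) / 5 = 21.3333/5 = 4.2667
  s[U,V] = ((0.3333)·(-0.6667) + (1.3333)·(-0.6667) + (0.3333)·(0.3333) + (-0.6667)·(0.3333) + (2.3333)·(2.3333) + (-3.6667)·(-1.6667)) / 5 = 10.3333/5 = 2.0667
  s[V,V] = ((-0.6667)·(-0.6667) + (-0.6667)·(-0.6667) + (0.3333)·(0.3333) + (0.3333)·(0.3333) + (2.3333)·(2.3333) + (-1.6667)·(-1.6667)) / 5 = 9.3333/5 = 1.8667
  Sample standard deviations s_i = √(s[i,i]):
  s(U) = √(4.2667) = 2.0656
  s(V) = √(1.8667) = 1.3663

Step 3 — r_{ij} = s_{ij} / (s_i · s_j):
  r[U,U] = 1 (diagonal).
  r[U,V] = 2.0667 / (2.0656 · 1.3663) = 2.0667 / 2.8221 = 0.7323
  r[V,V] = 1 (diagonal).

R is symmetric with unit diagonal. Assembling:

R = [[1, 0.7323],
 [0.7323, 1]]


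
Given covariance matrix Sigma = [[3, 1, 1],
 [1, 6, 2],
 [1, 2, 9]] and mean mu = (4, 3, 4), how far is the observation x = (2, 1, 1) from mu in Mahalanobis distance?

Step 1 — centre the observation: (x - mu) = (-2, -2, -3).

Step 2 — invert Sigma (cofactor / det for 3×3, or solve directly):
  Sigma^{-1} = [[0.3597, -0.0504, -0.0288],
 [-0.0504, 0.1871, -0.036],
 [-0.0288, -0.036, 0.1223]].

Step 3 — form the quadratic (x - mu)^T · Sigma^{-1} · (x - mu):
  Sigma^{-1} · (x - mu) = (-0.5324, -0.1655, -0.2374).
  (x - mu)^T · [Sigma^{-1} · (x - mu)] = (-2)·(-0.5324) + (-2)·(-0.1655) + (-3)·(-0.2374) = 2.1079.

Step 4 — take square root: d = √(2.1079) ≈ 1.4519.

d(x, mu) = √(2.1079) ≈ 1.4519


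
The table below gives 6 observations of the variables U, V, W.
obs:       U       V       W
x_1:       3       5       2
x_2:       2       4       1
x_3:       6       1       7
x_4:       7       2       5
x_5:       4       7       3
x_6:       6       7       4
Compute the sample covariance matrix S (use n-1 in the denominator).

Step 1 — column means:
  mean(U) = (3 + 2 + 6 + 7 + 4 + 6) / 6 = 28/6 = 4.6667
  mean(V) = (5 + 4 + 1 + 2 + 7 + 7) / 6 = 26/6 = 4.3333
  mean(W) = (2 + 1 + 7 + 5 + 3 + 4) / 6 = 22/6 = 3.6667

Step 2 — sample covariance S[i,j] = (1/(n-1)) · Σ_k (x_{k,i} - mean_i) · (x_{k,j} - mean_j), with n-1 = 5.
  S[U,U] = ((-1.6667)·(-1.6667) + (-2.6667)·(-2.6667) + (1.3333)·(1.3333) + (2.3333)·(2.3333) + (-0.6667)·(-0.6667) + (1.3333)·(1.3333)) / 5 = 19.3333/5 = 3.8667
  S[U,V] = ((-1.6667)·(0.6667) + (-2.6667)·(-0.3333) + (1.3333)·(-3.3333) + (2.3333)·(-2.3333) + (-0.6667)·(2.6667) + (1.3333)·(2.6667)) / 5 = -8.3333/5 = -1.6667
  S[U,W] = ((-1.6667)·(-1.6667) + (-2.6667)·(-2.6667) + (1.3333)·(3.3333) + (2.3333)·(1.3333) + (-0.6667)·(-0.6667) + (1.3333)·(0.3333)) / 5 = 18.3333/5 = 3.6667
  S[V,V] = ((0.6667)·(0.6667) + (-0.3333)·(-0.3333) + (-3.3333)·(-3.3333) + (-2.3333)·(-2.3333) + (2.6667)·(2.6667) + (2.6667)·(2.6667)) / 5 = 31.3333/5 = 6.2667
  S[V,W] = ((0.6667)·(-1.6667) + (-0.3333)·(-2.6667) + (-3.3333)·(3.3333) + (-2.3333)·(1.3333) + (2.6667)·(-0.6667) + (2.6667)·(0.3333)) / 5 = -15.3333/5 = -3.0667
  S[W,W] = ((-1.6667)·(-1.6667) + (-2.6667)·(-2.6667) + (3.3333)·(3.3333) + (1.3333)·(1.3333) + (-0.6667)·(-0.6667) + (0.3333)·(0.3333)) / 5 = 23.3333/5 = 4.6667

S is symmetric (S[j,i] = S[i,j]). Assembling:

S = [[3.8667, -1.6667, 3.6667],
 [-1.6667, 6.2667, -3.0667],
 [3.6667, -3.0667, 4.6667]]


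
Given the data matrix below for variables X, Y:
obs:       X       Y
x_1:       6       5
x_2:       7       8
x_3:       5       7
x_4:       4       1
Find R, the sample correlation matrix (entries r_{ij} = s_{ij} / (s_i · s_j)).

Step 1 — column means:
  mean(X) = (6 + 7 + 5 + 4) / 4 = 22/4 = 5.5
  mean(Y) = (5 + 8 + 7 + 1) / 4 = 21/4 = 5.25

Step 2 — sample variances and covariances s[i,j] = (1/(n-1)) · Σ_k (x_{k,i} - mean_i) · (x_{k,j} - mean_j), with n-1 = 3:
  s[X,X] = ((0.5)·(0.5) + (1.5)·(1.5) + (-0.5)·(-0.5) + (-1.5)·(-1.5)) / 3 = 5/3 = 1.6667
  s[X,Y] = ((0.5)·(-0.25) + (1.5)·(2.75) + (-0.5)·(1.75) + (-1.5)·(-4.25)) / 3 = 9.5/3 = 3.1667
  s[Y,Y] = ((-0.25)·(-0.25) + (2.75)·(2.75) + (1.75)·(1.75) + (-4.25)·(-4.25)) / 3 = 28.75/3 = 9.5833
  Sample standard deviations s_i = √(s[i,i]):
  s(X) = √(1.6667) = 1.291
  s(Y) = √(9.5833) = 3.0957

Step 3 — r_{ij} = s_{ij} / (s_i · s_j):
  r[X,X] = 1 (diagonal).
  r[X,Y] = 3.1667 / (1.291 · 3.0957) = 3.1667 / 3.9965 = 0.7924
  r[Y,Y] = 1 (diagonal).

R is symmetric with unit diagonal. Assembling:

R = [[1, 0.7924],
 [0.7924, 1]]


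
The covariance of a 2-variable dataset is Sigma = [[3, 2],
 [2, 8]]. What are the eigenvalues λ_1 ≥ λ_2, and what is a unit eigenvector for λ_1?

Step 1 — characteristic polynomial of 2×2 Sigma:
  det(Sigma - λI) = λ² - trace · λ + det = 0.
  trace = 3 + 8 = 11, det = 3·8 - (2)² = 20.
Step 2 — discriminant:
  Δ = trace² - 4·det = 121 - 80 = 41.
Step 3 — eigenvalues:
  λ = (trace ± √Δ)/2 = (11 ± 6.4031)/2,
  λ_1 = 8.7016,  λ_2 = 2.2984.

Step 4 — unit eigenvector for λ_1: solve (Sigma - λ_1 I)v = 0. First row:
  (3 - 8.7016)·v_x + (2)·v_y = 0, i.e. (-5.7016)·v_x + (2)·v_y = 0,
  so v ∝ (b, λ_1 - a) = (2, 5.7016) = u.
  ||u|| = √((2)² + (5.7016)²) = √(36.5078) ≈ 6.0422,
  v_1 = u/||u|| ≈ (0.331, 0.9436) (||v_1|| = 1).

λ_1 = 8.7016,  λ_2 = 2.2984;  v_1 ≈ (0.331, 0.9436)


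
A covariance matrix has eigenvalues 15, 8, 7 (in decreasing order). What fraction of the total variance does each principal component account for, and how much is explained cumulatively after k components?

Step 1 — total variance = trace(Sigma) = Σ λ_i = 15 + 8 + 7 = 30.

Step 2 — fraction explained by component i = λ_i / Σ λ:
  PC1: 15/30 = 0.5
  PC2: 8/30 = 0.2667
  PC3: 7/30 = 0.2333

Step 3 — cumulative fraction after k components = (λ_1 + ... + λ_k) / Σ λ:
  k = 1: 15/30 = 0.5
  k = 2: (15 + 8)/30 = 23/30 = 0.7667
  k = 3: (15 + 8 + 7)/30 = 30/30 = 1

Summary (fraction, with percent):

explained: PC1 0.5 (50%), PC2 0.2667 (26.67%), PC3 0.2333 (23.33%);  cumulative: 0.5, 0.7667, 1


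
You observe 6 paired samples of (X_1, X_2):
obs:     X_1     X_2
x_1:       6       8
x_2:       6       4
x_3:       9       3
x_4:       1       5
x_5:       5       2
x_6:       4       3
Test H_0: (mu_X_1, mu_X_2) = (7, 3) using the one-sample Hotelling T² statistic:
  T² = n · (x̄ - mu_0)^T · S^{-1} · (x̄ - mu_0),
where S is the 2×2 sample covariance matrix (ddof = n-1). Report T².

Step 1 — sample mean vector:
  mean(X_1) = (6 + 6 + 9 + 1 + 5 + 4) / 6 = 31/6 = 5.1667
  mean(X_2) = (8 + 4 + 3 + 5 + 2 + 3) / 6 = 25/6 = 4.1667
  x̄ = (5.1667, 4.1667),  deviation x̄ - mu_0 = (5.1667, 4.1667) - (7, 3) = (-1.8333, 1.1667).

Step 2 — sample covariance matrix, S[i,j] = (1/(n-1)) · Σ_k (x_{k,i} - mean_i) · (x_{k,j} - mean_j), divisor n-1 = 5:
  S[X_1,X_1] = ((0.8333)·(0.8333) + (0.8333)·(0.8333) + (3.8333)·(3.8333) + (-4.1667)·(-4.1667) + (-0.1667)·(-0.1667) + (-1.1667)·(-1.1667)) / 5 = 34.8333/5 = 6.9667
  S[X_1,X_2] = ((0.8333)·(3.8333) + (0.8333)·(-0.1667) + (3.8333)·(-1.1667) + (-4.1667)·(0.8333) + (-0.1667)·(-2.1667) + (-1.1667)·(-1.1667)) / 5 = -3.1667/5 = -0.6333
  S[X_2,X_2] = ((3.8333)·(3.8333) + (-0.1667)·(-0.1667) + (-1.1667)·(-1.1667) + (0.8333)·(0.8333) + (-2.1667)·(-2.1667) + (-1.1667)·(-1.1667)) / 5 = 22.8333/5 = 4.5667
  S = [[6.9667, -0.6333],
 [-0.6333, 4.5667]].

Step 3 — invert S. det(S) = 6.9667·4.5667 - (-0.6333)² = 31.4133.
  S^{-1} = (1/det) · [[d, -b], [-b, a]] = [[0.1454, 0.0202],
 [0.0202, 0.2218]].

Step 4 — quadratic form (x̄ - mu_0)^T · S^{-1} · (x̄ - mu_0):
  S^{-1} · (x̄ - mu_0) = (-0.243, 0.2218),
  (x̄ - mu_0)^T · [...] = (-1.8333)·(-0.243) + (1.1667)·(0.2218) = 0.7042.

Step 5 — scale by n: T² = 6 · 0.7042 = 4.2254.

T² ≈ 4.2254


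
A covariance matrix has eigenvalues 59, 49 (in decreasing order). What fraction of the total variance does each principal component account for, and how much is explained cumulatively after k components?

Step 1 — total variance = trace(Sigma) = Σ λ_i = 59 + 49 = 108.

Step 2 — fraction explained by component i = λ_i / Σ λ:
  PC1: 59/108 = 0.5463
  PC2: 49/108 = 0.4537

Step 3 — cumulative fraction after k components = (λ_1 + ... + λ_k) / Σ λ:
  k = 1: 59/108 = 0.5463
  k = 2: (59 + 49)/108 = 108/108 = 1

Summary (fraction, with percent):

explained: PC1 0.5463 (54.63%), PC2 0.4537 (45.37%);  cumulative: 0.5463, 1


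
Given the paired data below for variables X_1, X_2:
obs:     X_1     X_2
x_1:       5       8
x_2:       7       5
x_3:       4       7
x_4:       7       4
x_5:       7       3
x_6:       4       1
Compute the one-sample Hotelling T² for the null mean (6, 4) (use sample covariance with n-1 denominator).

Step 1 — sample mean vector:
  mean(X_1) = (5 + 7 + 4 + 7 + 7 + 4) / 6 = 34/6 = 5.6667
  mean(X_2) = (8 + 5 + 7 + 4 + 3 + 1) / 6 = 28/6 = 4.6667
  x̄ = (5.6667, 4.6667),  deviation x̄ - mu_0 = (5.6667, 4.6667) - (6, 4) = (-0.3333, 0.6667).

Step 2 — sample covariance matrix, S[i,j] = (1/(n-1)) · Σ_k (x_{k,i} - mean_i) · (x_{k,j} - mean_j), divisor n-1 = 5:
  S[X_1,X_1] = ((-0.6667)·(-0.6667) + (1.3333)·(1.3333) + (-1.6667)·(-1.6667) + (1.3333)·(1.3333) + (1.3333)·(1.3333) + (-1.6667)·(-1.6667)) / 5 = 11.3333/5 = 2.2667
  S[X_1,X_2] = ((-0.6667)·(3.3333) + (1.3333)·(0.3333) + (-1.6667)·(2.3333) + (1.3333)·(-0.6667) + (1.3333)·(-1.6667) + (-1.6667)·(-3.6667)) / 5 = -2.6667/5 = -0.5333
  S[X_2,X_2] = ((3.3333)·(3.3333) + (0.3333)·(0.3333) + (2.3333)·(2.3333) + (-0.6667)·(-0.6667) + (-1.6667)·(-1.6667) + (-3.6667)·(-3.6667)) / 5 = 33.3333/5 = 6.6667
  S = [[2.2667, -0.5333],
 [-0.5333, 6.6667]].

Step 3 — invert S. det(S) = 2.2667·6.6667 - (-0.5333)² = 14.8267.
  S^{-1} = (1/det) · [[d, -b], [-b, a]] = [[0.4496, 0.036],
 [0.036, 0.1529]].

Step 4 — quadratic form (x̄ - mu_0)^T · S^{-1} · (x̄ - mu_0):
  S^{-1} · (x̄ - mu_0) = (-0.1259, 0.0899),
  (x̄ - mu_0)^T · [...] = (-0.3333)·(-0.1259) + (0.6667)·(0.0899) = 0.1019.

Step 5 — scale by n: T² = 6 · 0.1019 = 0.6115.

T² ≈ 0.6115


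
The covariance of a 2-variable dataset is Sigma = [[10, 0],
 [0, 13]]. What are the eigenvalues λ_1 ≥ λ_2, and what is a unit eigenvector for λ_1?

Step 1 — characteristic polynomial of 2×2 Sigma:
  det(Sigma - λI) = λ² - trace · λ + det = 0.
  trace = 10 + 13 = 23, det = 10·13 - (0)² = 130.
Step 2 — discriminant:
  Δ = trace² - 4·det = 529 - 520 = 9.
Step 3 — eigenvalues:
  λ = (trace ± √Δ)/2 = (23 ± 3)/2,
  λ_1 = 13,  λ_2 = 10.

Step 4 — unit eigenvector for λ_1: Sigma is diagonal, so its eigenvectors are the coordinate axes. λ_1 = 13 is the diagonal entry on the second coordinate axis, hence
  v_1 = (0, 1) (||v_1|| = 1).

λ_1 = 13,  λ_2 = 10;  v_1 ≈ (0, 1)


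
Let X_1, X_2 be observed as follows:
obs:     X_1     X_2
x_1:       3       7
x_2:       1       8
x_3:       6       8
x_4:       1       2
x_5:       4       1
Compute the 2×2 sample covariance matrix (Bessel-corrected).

Step 1 — column means:
  mean(X_1) = (3 + 1 + 6 + 1 + 4) / 5 = 15/5 = 3
  mean(X_2) = (7 + 8 + 8 + 2 + 1) / 5 = 26/5 = 5.2

Step 2 — sample covariance S[i,j] = (1/(n-1)) · Σ_k (x_{k,i} - mean_i) · (x_{k,j} - mean_j), with n-1 = 4.
  S[X_1,X_1] = ((0)·(0) + (-2)·(-2) + (3)·(3) + (-2)·(-2) + (1)·(1)) / 4 = 18/4 = 4.5
  S[X_1,X_2] = ((0)·(1.8) + (-2)·(2.8) + (3)·(2.8) + (-2)·(-3.2) + (1)·(-4.2)) / 4 = 5/4 = 1.25
  S[X_2,X_2] = ((1.8)·(1.8) + (2.8)·(2.8) + (2.8)·(2.8) + (-3.2)·(-3.2) + (-4.2)·(-4.2)) / 4 = 46.8/4 = 11.7

S is symmetric (S[j,i] = S[i,j]). Assembling:

S = [[4.5, 1.25],
 [1.25, 11.7]]


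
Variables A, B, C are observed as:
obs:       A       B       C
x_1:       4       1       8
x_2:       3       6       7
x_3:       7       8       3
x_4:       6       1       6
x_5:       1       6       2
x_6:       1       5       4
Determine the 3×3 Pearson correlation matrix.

Step 1 — column means:
  mean(A) = (4 + 3 + 7 + 6 + 1 + 1) / 6 = 22/6 = 3.6667
  mean(B) = (1 + 6 + 8 + 1 + 6 + 5) / 6 = 27/6 = 4.5
  mean(C) = (8 + 7 + 3 + 6 + 2 + 4) / 6 = 30/6 = 5

Step 2 — sample variances and covariances s[i,j] = (1/(n-1)) · Σ_k (x_{k,i} - mean_i) · (x_{k,j} - mean_j), with n-1 = 5:
  s[A,A] = ((0.3333)·(0.3333) + (-0.6667)·(-0.6667) + (3.3333)·(3.3333) + (2.3333)·(2.3333) + (-2.6667)·(-2.6667) + (-2.6667)·(-2.6667)) / 5 = 31.3333/5 = 6.2667
  s[A,B] = ((0.3333)·(-3.5) + (-0.6667)·(1.5) + (3.3333)·(3.5) + (2.3333)·(-3.5) + (-2.6667)·(1.5) + (-2.6667)·(0.5)) / 5 = -4/5 = -0.8
  s[A,C] = ((0.3333)·(3) + (-0.6667)·(2) + (3.3333)·(-2) + (2.3333)·(1) + (-2.6667)·(-3) + (-2.6667)·(-1)) / 5 = 6/5 = 1.2
  s[B,B] = ((-3.5)·(-3.5) + (1.5)·(1.5) + (3.5)·(3.5) + (-3.5)·(-3.5) + (1.5)·(1.5) + (0.5)·(0.5)) / 5 = 41.5/5 = 8.3
  s[B,C] = ((-3.5)·(3) + (1.5)·(2) + (3.5)·(-2) + (-3.5)·(1) + (1.5)·(-3) + (0.5)·(-1)) / 5 = -23/5 = -4.6
  s[C,C] = ((3)·(3) + (2)·(2) + (-2)·(-2) + (1)·(1) + (-3)·(-3) + (-1)·(-1)) / 5 = 28/5 = 5.6
  Sample standard deviations s_i = √(s[i,i]):
  s(A) = √(6.2667) = 2.5033
  s(B) = √(8.3) = 2.881
  s(C) = √(5.6) = 2.3664

Step 3 — r_{ij} = s_{ij} / (s_i · s_j):
  r[A,A] = 1 (diagonal).
  r[A,B] = -0.8 / (2.5033 · 2.881) = -0.8 / 7.212 = -0.1109
  r[A,C] = 1.2 / (2.5033 · 2.3664) = 1.2 / 5.924 = 0.2026
  r[B,B] = 1 (diagonal).
  r[B,C] = -4.6 / (2.881 · 2.3664) = -4.6 / 6.8176 = -0.6747
  r[C,C] = 1 (diagonal).

R is symmetric with unit diagonal. Assembling:

R = [[1, -0.1109, 0.2026],
 [-0.1109, 1, -0.6747],
 [0.2026, -0.6747, 1]]


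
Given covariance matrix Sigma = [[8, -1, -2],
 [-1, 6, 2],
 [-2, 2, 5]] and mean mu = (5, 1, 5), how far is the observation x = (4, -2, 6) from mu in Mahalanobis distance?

Step 1 — centre the observation: (x - mu) = (-1, -3, 1).

Step 2 — invert Sigma (cofactor / det for 3×3, or solve directly):
  Sigma^{-1} = [[0.139, 0.0053, 0.0535],
 [0.0053, 0.1925, -0.0749],
 [0.0535, -0.0749, 0.2513]].

Step 3 — form the quadratic (x - mu)^T · Sigma^{-1} · (x - mu):
  Sigma^{-1} · (x - mu) = (-0.1016, -0.6578, 0.4225).
  (x - mu)^T · [Sigma^{-1} · (x - mu)] = (-1)·(-0.1016) + (-3)·(-0.6578) + (1)·(0.4225) = 2.4973.

Step 4 — take square root: d = √(2.4973) ≈ 1.5803.

d(x, mu) = √(2.4973) ≈ 1.5803


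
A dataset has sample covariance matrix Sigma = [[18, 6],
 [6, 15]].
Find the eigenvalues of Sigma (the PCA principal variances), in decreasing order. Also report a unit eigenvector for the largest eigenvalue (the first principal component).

Step 1 — characteristic polynomial of 2×2 Sigma:
  det(Sigma - λI) = λ² - trace · λ + det = 0.
  trace = 18 + 15 = 33, det = 18·15 - (6)² = 234.
Step 2 — discriminant:
  Δ = trace² - 4·det = 1089 - 936 = 153.
Step 3 — eigenvalues:
  λ = (trace ± √Δ)/2 = (33 ± 12.3693)/2,
  λ_1 = 22.6847,  λ_2 = 10.3153.

Step 4 — unit eigenvector for λ_1: solve (Sigma - λ_1 I)v = 0. First row:
  (18 - 22.6847)·v_x + (6)·v_y = 0, i.e. (-4.6847)·v_x + (6)·v_y = 0,
  so v ∝ (b, λ_1 - a) = (6, 4.6847) = u.
  ||u|| = √((6)² + (4.6847)²) = √(57.946) ≈ 7.6122,
  v_1 = u/||u|| ≈ (0.7882, 0.6154) (||v_1|| = 1).

λ_1 = 22.6847,  λ_2 = 10.3153;  v_1 ≈ (0.7882, 0.6154)


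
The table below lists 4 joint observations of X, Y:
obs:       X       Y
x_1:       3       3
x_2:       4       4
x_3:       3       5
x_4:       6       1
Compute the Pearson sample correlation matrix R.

Step 1 — column means:
  mean(X) = (3 + 4 + 3 + 6) / 4 = 16/4 = 4
  mean(Y) = (3 + 4 + 5 + 1) / 4 = 13/4 = 3.25

Step 2 — sample variances and covariances s[i,j] = (1/(n-1)) · Σ_k (x_{k,i} - mean_i) · (x_{k,j} - mean_j), with n-1 = 3:
  s[X,X] = ((-1)·(-1) + (0)·(0) + (-1)·(-1) + (2)·(2)) / 3 = 6/3 = 2
  s[X,Y] = ((-1)·(-0.25) + (0)·(0.75) + (-1)·(1.75) + (2)·(-2.25)) / 3 = -6/3 = -2
  s[Y,Y] = ((-0.25)·(-0.25) + (0.75)·(0.75) + (1.75)·(1.75) + (-2.25)·(-2.25)) / 3 = 8.75/3 = 2.9167
  Sample standard deviations s_i = √(s[i,i]):
  s(X) = √(2) = 1.4142
  s(Y) = √(2.9167) = 1.7078

Step 3 — r_{ij} = s_{ij} / (s_i · s_j):
  r[X,X] = 1 (diagonal).
  r[X,Y] = -2 / (1.4142 · 1.7078) = -2 / 2.4152 = -0.8281
  r[Y,Y] = 1 (diagonal).

R is symmetric with unit diagonal. Assembling:

R = [[1, -0.8281],
 [-0.8281, 1]]


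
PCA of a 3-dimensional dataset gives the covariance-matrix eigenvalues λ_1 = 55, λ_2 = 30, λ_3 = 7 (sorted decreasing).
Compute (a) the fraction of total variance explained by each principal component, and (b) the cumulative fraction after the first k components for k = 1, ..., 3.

Step 1 — total variance = trace(Sigma) = Σ λ_i = 55 + 30 + 7 = 92.

Step 2 — fraction explained by component i = λ_i / Σ λ:
  PC1: 55/92 = 0.5978
  PC2: 30/92 = 0.3261
  PC3: 7/92 = 0.0761

Step 3 — cumulative fraction after k components = (λ_1 + ... + λ_k) / Σ λ:
  k = 1: 55/92 = 0.5978
  k = 2: (55 + 30)/92 = 85/92 = 0.9239
  k = 3: (55 + 30 + 7)/92 = 92/92 = 1

Summary (fraction, with percent):

explained: PC1 0.5978 (59.78%), PC2 0.3261 (32.61%), PC3 0.0761 (7.61%);  cumulative: 0.5978, 0.9239, 1


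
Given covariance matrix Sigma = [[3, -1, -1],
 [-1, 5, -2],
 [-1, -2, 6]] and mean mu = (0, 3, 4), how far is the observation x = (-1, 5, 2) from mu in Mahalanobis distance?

Step 1 — centre the observation: (x - mu) = (-1, 2, -2).

Step 2 — invert Sigma (cofactor / det for 3×3, or solve directly):
  Sigma^{-1} = [[0.4127, 0.127, 0.1111],
 [0.127, 0.2698, 0.1111],
 [0.1111, 0.1111, 0.2222]].

Step 3 — form the quadratic (x - mu)^T · Sigma^{-1} · (x - mu):
  Sigma^{-1} · (x - mu) = (-0.381, 0.1905, -0.3333).
  (x - mu)^T · [Sigma^{-1} · (x - mu)] = (-1)·(-0.381) + (2)·(0.1905) + (-2)·(-0.3333) = 1.4286.

Step 4 — take square root: d = √(1.4286) ≈ 1.1952.

d(x, mu) = √(1.4286) ≈ 1.1952


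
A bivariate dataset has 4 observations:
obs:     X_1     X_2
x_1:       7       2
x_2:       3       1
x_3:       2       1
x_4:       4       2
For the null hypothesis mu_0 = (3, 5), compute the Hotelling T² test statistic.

Step 1 — sample mean vector:
  mean(X_1) = (7 + 3 + 2 + 4) / 4 = 16/4 = 4
  mean(X_2) = (2 + 1 + 1 + 2) / 4 = 6/4 = 1.5
  x̄ = (4, 1.5),  deviation x̄ - mu_0 = (4, 1.5) - (3, 5) = (1, -3.5).

Step 2 — sample covariance matrix, S[i,j] = (1/(n-1)) · Σ_k (x_{k,i} - mean_i) · (x_{k,j} - mean_j), divisor n-1 = 3:
  S[X_1,X_1] = ((3)·(3) + (-1)·(-1) + (-2)·(-2) + (0)·(0)) / 3 = 14/3 = 4.6667
  S[X_1,X_2] = ((3)·(0.5) + (-1)·(-0.5) + (-2)·(-0.5) + (0)·(0.5)) / 3 = 3/3 = 1
  S[X_2,X_2] = ((0.5)·(0.5) + (-0.5)·(-0.5) + (-0.5)·(-0.5) + (0.5)·(0.5)) / 3 = 1/3 = 0.3333
  S = [[4.6667, 1],
 [1, 0.3333]].

Step 3 — invert S. det(S) = 4.6667·0.3333 - (1)² = 0.5556.
  S^{-1} = (1/det) · [[d, -b], [-b, a]] = [[0.6, -1.8],
 [-1.8, 8.4]].

Step 4 — quadratic form (x̄ - mu_0)^T · S^{-1} · (x̄ - mu_0):
  S^{-1} · (x̄ - mu_0) = (6.9, -31.2),
  (x̄ - mu_0)^T · [...] = (1)·(6.9) + (-3.5)·(-31.2) = 116.1.

Step 5 — scale by n: T² = 4 · 116.1 = 464.4.

T² ≈ 464.4


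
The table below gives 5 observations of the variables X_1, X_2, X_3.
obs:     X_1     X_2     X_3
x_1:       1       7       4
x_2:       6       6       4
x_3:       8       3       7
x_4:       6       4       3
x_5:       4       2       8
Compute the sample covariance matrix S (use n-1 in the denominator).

Step 1 — column means:
  mean(X_1) = (1 + 6 + 8 + 6 + 4) / 5 = 25/5 = 5
  mean(X_2) = (7 + 6 + 3 + 4 + 2) / 5 = 22/5 = 4.4
  mean(X_3) = (4 + 4 + 7 + 3 + 8) / 5 = 26/5 = 5.2

Step 2 — sample covariance S[i,j] = (1/(n-1)) · Σ_k (x_{k,i} - mean_i) · (x_{k,j} - mean_j), with n-1 = 4.
  S[X_1,X_1] = ((-4)·(-4) + (1)·(1) + (3)·(3) + (1)·(1) + (-1)·(-1)) / 4 = 28/4 = 7
  S[X_1,X_2] = ((-4)·(2.6) + (1)·(1.6) + (3)·(-1.4) + (1)·(-0.4) + (-1)·(-2.4)) / 4 = -11/4 = -2.75
  S[X_1,X_3] = ((-4)·(-1.2) + (1)·(-1.2) + (3)·(1.8) + (1)·(-2.2) + (-1)·(2.8)) / 4 = 4/4 = 1
  S[X_2,X_2] = ((2.6)·(2.6) + (1.6)·(1.6) + (-1.4)·(-1.4) + (-0.4)·(-0.4) + (-2.4)·(-2.4)) / 4 = 17.2/4 = 4.3
  S[X_2,X_3] = ((2.6)·(-1.2) + (1.6)·(-1.2) + (-1.4)·(1.8) + (-0.4)·(-2.2) + (-2.4)·(2.8)) / 4 = -13.4/4 = -3.35
  S[X_3,X_3] = ((-1.2)·(-1.2) + (-1.2)·(-1.2) + (1.8)·(1.8) + (-2.2)·(-2.2) + (2.8)·(2.8)) / 4 = 18.8/4 = 4.7

S is symmetric (S[j,i] = S[i,j]). Assembling:

S = [[7, -2.75, 1],
 [-2.75, 4.3, -3.35],
 [1, -3.35, 4.7]]


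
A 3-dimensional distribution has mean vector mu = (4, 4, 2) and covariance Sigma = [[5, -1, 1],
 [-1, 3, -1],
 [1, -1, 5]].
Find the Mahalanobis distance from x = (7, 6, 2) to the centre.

Step 1 — centre the observation: (x - mu) = (3, 2, 0).

Step 2 — invert Sigma (cofactor / det for 3×3, or solve directly):
  Sigma^{-1} = [[0.2188, 0.0625, -0.0312],
 [0.0625, 0.375, 0.0625],
 [-0.0312, 0.0625, 0.2188]].

Step 3 — form the quadratic (x - mu)^T · Sigma^{-1} · (x - mu):
  Sigma^{-1} · (x - mu) = (0.7812, 0.9375, 0.0313).
  (x - mu)^T · [Sigma^{-1} · (x - mu)] = (3)·(0.7812) + (2)·(0.9375) + (0)·(0.0313) = 4.2188.

Step 4 — take square root: d = √(4.2188) ≈ 2.054.

d(x, mu) = √(4.2188) ≈ 2.054


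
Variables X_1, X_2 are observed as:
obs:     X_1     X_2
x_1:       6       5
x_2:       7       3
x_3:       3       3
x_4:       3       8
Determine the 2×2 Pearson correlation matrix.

Step 1 — column means:
  mean(X_1) = (6 + 7 + 3 + 3) / 4 = 19/4 = 4.75
  mean(X_2) = (5 + 3 + 3 + 8) / 4 = 19/4 = 4.75

Step 2 — sample variances and covariances s[i,j] = (1/(n-1)) · Σ_k (x_{k,i} - mean_i) · (x_{k,j} - mean_j), with n-1 = 3:
  s[X_1,X_1] = ((1.25)·(1.25) + (2.25)·(2.25) + (-1.75)·(-1.75) + (-1.75)·(-1.75)) / 3 = 12.75/3 = 4.25
  s[X_1,X_2] = ((1.25)·(0.25) + (2.25)·(-1.75) + (-1.75)·(-1.75) + (-1.75)·(3.25)) / 3 = -6.25/3 = -2.0833
  s[X_2,X_2] = ((0.25)·(0.25) + (-1.75)·(-1.75) + (-1.75)·(-1.75) + (3.25)·(3.25)) / 3 = 16.75/3 = 5.5833
  Sample standard deviations s_i = √(s[i,i]):
  s(X_1) = √(4.25) = 2.0616
  s(X_2) = √(5.5833) = 2.3629

Step 3 — r_{ij} = s_{ij} / (s_i · s_j):
  r[X_1,X_1] = 1 (diagonal).
  r[X_1,X_2] = -2.0833 / (2.0616 · 2.3629) = -2.0833 / 4.8713 = -0.4277
  r[X_2,X_2] = 1 (diagonal).

R is symmetric with unit diagonal. Assembling:

R = [[1, -0.4277],
 [-0.4277, 1]]


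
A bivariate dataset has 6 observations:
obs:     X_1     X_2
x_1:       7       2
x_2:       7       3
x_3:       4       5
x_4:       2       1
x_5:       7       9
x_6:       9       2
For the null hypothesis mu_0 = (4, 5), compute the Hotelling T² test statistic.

Step 1 — sample mean vector:
  mean(X_1) = (7 + 7 + 4 + 2 + 7 + 9) / 6 = 36/6 = 6
  mean(X_2) = (2 + 3 + 5 + 1 + 9 + 2) / 6 = 22/6 = 3.6667
  x̄ = (6, 3.6667),  deviation x̄ - mu_0 = (6, 3.6667) - (4, 5) = (2, -1.3333).

Step 2 — sample covariance matrix, S[i,j] = (1/(n-1)) · Σ_k (x_{k,i} - mean_i) · (x_{k,j} - mean_j), divisor n-1 = 5:
  S[X_1,X_1] = ((1)·(1) + (1)·(1) + (-2)·(-2) + (-4)·(-4) + (1)·(1) + (3)·(3)) / 5 = 32/5 = 6.4
  S[X_1,X_2] = ((1)·(-1.6667) + (1)·(-0.6667) + (-2)·(1.3333) + (-4)·(-2.6667) + (1)·(5.3333) + (3)·(-1.6667)) / 5 = 6/5 = 1.2
  S[X_2,X_2] = ((-1.6667)·(-1.6667) + (-0.6667)·(-0.6667) + (1.3333)·(1.3333) + (-2.6667)·(-2.6667) + (5.3333)·(5.3333) + (-1.6667)·(-1.6667)) / 5 = 43.3333/5 = 8.6667
  S = [[6.4, 1.2],
 [1.2, 8.6667]].

Step 3 — invert S. det(S) = 6.4·8.6667 - (1.2)² = 54.0267.
  S^{-1} = (1/det) · [[d, -b], [-b, a]] = [[0.1604, -0.0222],
 [-0.0222, 0.1185]].

Step 4 — quadratic form (x̄ - mu_0)^T · S^{-1} · (x̄ - mu_0):
  S^{-1} · (x̄ - mu_0) = (0.3504, -0.2024),
  (x̄ - mu_0)^T · [...] = (2)·(0.3504) + (-1.3333)·(-0.2024) = 0.9707.

Step 5 — scale by n: T² = 6 · 0.9707 = 5.8243.

T² ≈ 5.8243


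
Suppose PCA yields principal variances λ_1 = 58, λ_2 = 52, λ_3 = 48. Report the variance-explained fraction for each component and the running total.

Step 1 — total variance = trace(Sigma) = Σ λ_i = 58 + 52 + 48 = 158.

Step 2 — fraction explained by component i = λ_i / Σ λ:
  PC1: 58/158 = 0.3671
  PC2: 52/158 = 0.3291
  PC3: 48/158 = 0.3038

Step 3 — cumulative fraction after k components = (λ_1 + ... + λ_k) / Σ λ:
  k = 1: 58/158 = 0.3671
  k = 2: (58 + 52)/158 = 110/158 = 0.6962
  k = 3: (58 + 52 + 48)/158 = 158/158 = 1

Summary (fraction, with percent):

explained: PC1 0.3671 (36.71%), PC2 0.3291 (32.91%), PC3 0.3038 (30.38%);  cumulative: 0.3671, 0.6962, 1


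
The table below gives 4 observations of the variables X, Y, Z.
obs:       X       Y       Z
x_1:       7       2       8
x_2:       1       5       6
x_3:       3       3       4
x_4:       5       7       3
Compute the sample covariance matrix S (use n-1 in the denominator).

Step 1 — column means:
  mean(X) = (7 + 1 + 3 + 5) / 4 = 16/4 = 4
  mean(Y) = (2 + 5 + 3 + 7) / 4 = 17/4 = 4.25
  mean(Z) = (8 + 6 + 4 + 3) / 4 = 21/4 = 5.25

Step 2 — sample covariance S[i,j] = (1/(n-1)) · Σ_k (x_{k,i} - mean_i) · (x_{k,j} - mean_j), with n-1 = 3.
  S[X,X] = ((3)·(3) + (-3)·(-3) + (-1)·(-1) + (1)·(1)) / 3 = 20/3 = 6.6667
  S[X,Y] = ((3)·(-2.25) + (-3)·(0.75) + (-1)·(-1.25) + (1)·(2.75)) / 3 = -5/3 = -1.6667
  S[X,Z] = ((3)·(2.75) + (-3)·(0.75) + (-1)·(-1.25) + (1)·(-2.25)) / 3 = 5/3 = 1.6667
  S[Y,Y] = ((-2.25)·(-2.25) + (0.75)·(0.75) + (-1.25)·(-1.25) + (2.75)·(2.75)) / 3 = 14.75/3 = 4.9167
  S[Y,Z] = ((-2.25)·(2.75) + (0.75)·(0.75) + (-1.25)·(-1.25) + (2.75)·(-2.25)) / 3 = -10.25/3 = -3.4167
  S[Z,Z] = ((2.75)·(2.75) + (0.75)·(0.75) + (-1.25)·(-1.25) + (-2.25)·(-2.25)) / 3 = 14.75/3 = 4.9167

S is symmetric (S[j,i] = S[i,j]). Assembling:

S = [[6.6667, -1.6667, 1.6667],
 [-1.6667, 4.9167, -3.4167],
 [1.6667, -3.4167, 4.9167]]


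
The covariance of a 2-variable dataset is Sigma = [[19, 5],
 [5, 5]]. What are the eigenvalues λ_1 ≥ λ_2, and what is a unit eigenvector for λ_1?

Step 1 — characteristic polynomial of 2×2 Sigma:
  det(Sigma - λI) = λ² - trace · λ + det = 0.
  trace = 19 + 5 = 24, det = 19·5 - (5)² = 70.
Step 2 — discriminant:
  Δ = trace² - 4·det = 576 - 280 = 296.
Step 3 — eigenvalues:
  λ = (trace ± √Δ)/2 = (24 ± 17.2047)/2,
  λ_1 = 20.6023,  λ_2 = 3.3977.

Step 4 — unit eigenvector for λ_1: solve (Sigma - λ_1 I)v = 0. First row:
  (19 - 20.6023)·v_x + (5)·v_y = 0, i.e. (-1.6023)·v_x + (5)·v_y = 0,
  so v ∝ (b, λ_1 - a) = (5, 1.6023) = u.
  ||u|| = √((5)² + (1.6023)²) = √(27.5674) ≈ 5.2505,
  v_1 = u/||u|| ≈ (0.9523, 0.3052) (||v_1|| = 1).

λ_1 = 20.6023,  λ_2 = 3.3977;  v_1 ≈ (0.9523, 0.3052)


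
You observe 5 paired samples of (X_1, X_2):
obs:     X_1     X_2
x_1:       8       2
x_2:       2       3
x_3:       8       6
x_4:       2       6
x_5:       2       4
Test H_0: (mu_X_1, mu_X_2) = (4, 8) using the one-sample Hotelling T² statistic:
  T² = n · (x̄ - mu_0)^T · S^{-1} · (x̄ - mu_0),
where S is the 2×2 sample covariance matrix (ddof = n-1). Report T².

Step 1 — sample mean vector:
  mean(X_1) = (8 + 2 + 8 + 2 + 2) / 5 = 22/5 = 4.4
  mean(X_2) = (2 + 3 + 6 + 6 + 4) / 5 = 21/5 = 4.2
  x̄ = (4.4, 4.2),  deviation x̄ - mu_0 = (4.4, 4.2) - (4, 8) = (0.4, -3.8).

Step 2 — sample covariance matrix, S[i,j] = (1/(n-1)) · Σ_k (x_{k,i} - mean_i) · (x_{k,j} - mean_j), divisor n-1 = 4:
  S[X_1,X_1] = ((3.6)·(3.6) + (-2.4)·(-2.4) + (3.6)·(3.6) + (-2.4)·(-2.4) + (-2.4)·(-2.4)) / 4 = 43.2/4 = 10.8
  S[X_1,X_2] = ((3.6)·(-2.2) + (-2.4)·(-1.2) + (3.6)·(1.8) + (-2.4)·(1.8) + (-2.4)·(-0.2)) / 4 = -2.4/4 = -0.6
  S[X_2,X_2] = ((-2.2)·(-2.2) + (-1.2)·(-1.2) + (1.8)·(1.8) + (1.8)·(1.8) + (-0.2)·(-0.2)) / 4 = 12.8/4 = 3.2
  S = [[10.8, -0.6],
 [-0.6, 3.2]].

Step 3 — invert S. det(S) = 10.8·3.2 - (-0.6)² = 34.2.
  S^{-1} = (1/det) · [[d, -b], [-b, a]] = [[0.0936, 0.0175],
 [0.0175, 0.3158]].

Step 4 — quadratic form (x̄ - mu_0)^T · S^{-1} · (x̄ - mu_0):
  S^{-1} · (x̄ - mu_0) = (-0.0292, -1.193),
  (x̄ - mu_0)^T · [...] = (0.4)·(-0.0292) + (-3.8)·(-1.193) = 4.5216.

Step 5 — scale by n: T² = 5 · 4.5216 = 22.6082.

T² ≈ 22.6082


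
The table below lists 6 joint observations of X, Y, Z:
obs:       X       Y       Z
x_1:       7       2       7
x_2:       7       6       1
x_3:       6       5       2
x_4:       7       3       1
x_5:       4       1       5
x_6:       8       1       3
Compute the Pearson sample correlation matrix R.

Step 1 — column means:
  mean(X) = (7 + 7 + 6 + 7 + 4 + 8) / 6 = 39/6 = 6.5
  mean(Y) = (2 + 6 + 5 + 3 + 1 + 1) / 6 = 18/6 = 3
  mean(Z) = (7 + 1 + 2 + 1 + 5 + 3) / 6 = 19/6 = 3.1667

Step 2 — sample variances and covariances s[i,j] = (1/(n-1)) · Σ_k (x_{k,i} - mean_i) · (x_{k,j} - mean_j), with n-1 = 5:
  s[X,X] = ((0.5)·(0.5) + (0.5)·(0.5) + (-0.5)·(-0.5) + (0.5)·(0.5) + (-2.5)·(-2.5) + (1.5)·(1.5)) / 5 = 9.5/5 = 1.9
  s[X,Y] = ((0.5)·(-1) + (0.5)·(3) + (-0.5)·(2) + (0.5)·(0) + (-2.5)·(-2) + (1.5)·(-2)) / 5 = 2/5 = 0.4
  s[X,Z] = ((0.5)·(3.8333) + (0.5)·(-2.1667) + (-0.5)·(-1.1667) + (0.5)·(-2.1667) + (-2.5)·(1.8333) + (1.5)·(-0.1667)) / 5 = -4.5/5 = -0.9
  s[Y,Y] = ((-1)·(-1) + (3)·(3) + (2)·(2) + (0)·(0) + (-2)·(-2) + (-2)·(-2)) / 5 = 22/5 = 4.4
  s[Y,Z] = ((-1)·(3.8333) + (3)·(-2.1667) + (2)·(-1.1667) + (0)·(-2.1667) + (-2)·(1.8333) + (-2)·(-0.1667)) / 5 = -16/5 = -3.2
  s[Z,Z] = ((3.8333)·(3.8333) + (-2.1667)·(-2.1667) + (-1.1667)·(-1.1667) + (-2.1667)·(-2.1667) + (1.8333)·(1.8333) + (-0.1667)·(-0.1667)) / 5 = 28.8333/5 = 5.7667
  Sample standard deviations s_i = √(s[i,i]):
  s(X) = √(1.9) = 1.3784
  s(Y) = √(4.4) = 2.0976
  s(Z) = √(5.7667) = 2.4014

Step 3 — r_{ij} = s_{ij} / (s_i · s_j):
  r[X,X] = 1 (diagonal).
  r[X,Y] = 0.4 / (1.3784 · 2.0976) = 0.4 / 2.8914 = 0.1383
  r[X,Z] = -0.9 / (1.3784 · 2.4014) = -0.9 / 3.3101 = -0.2719
  r[Y,Y] = 1 (diagonal).
  r[Y,Z] = -3.2 / (2.0976 · 2.4014) = -3.2 / 5.0372 = -0.6353
  r[Z,Z] = 1 (diagonal).

R is symmetric with unit diagonal. Assembling:

R = [[1, 0.1383, -0.2719],
 [0.1383, 1, -0.6353],
 [-0.2719, -0.6353, 1]]


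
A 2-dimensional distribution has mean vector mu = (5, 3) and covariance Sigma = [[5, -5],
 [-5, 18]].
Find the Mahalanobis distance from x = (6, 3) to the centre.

Step 1 — centre the observation: (x - mu) = (1, 0).

Step 2 — invert Sigma. det(Sigma) = 5·18 - (-5)² = 65.
  Sigma^{-1} = (1/det) · [[d, -b], [-b, a]] = [[0.2769, 0.0769],
 [0.0769, 0.0769]].

Step 3 — form the quadratic (x - mu)^T · Sigma^{-1} · (x - mu):
  Sigma^{-1} · (x - mu) = (0.2769, 0.0769).
  (x - mu)^T · [Sigma^{-1} · (x - mu)] = (1)·(0.2769) + (0)·(0.0769) = 0.2769.

Step 4 — take square root: d = √(0.2769) ≈ 0.5262.

d(x, mu) = √(0.2769) ≈ 0.5262


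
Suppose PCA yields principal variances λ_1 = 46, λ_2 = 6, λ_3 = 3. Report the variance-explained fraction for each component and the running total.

Step 1 — total variance = trace(Sigma) = Σ λ_i = 46 + 6 + 3 = 55.

Step 2 — fraction explained by component i = λ_i / Σ λ:
  PC1: 46/55 = 0.8364
  PC2: 6/55 = 0.1091
  PC3: 3/55 = 0.0545

Step 3 — cumulative fraction after k components = (λ_1 + ... + λ_k) / Σ λ:
  k = 1: 46/55 = 0.8364
  k = 2: (46 + 6)/55 = 52/55 = 0.9455
  k = 3: (46 + 6 + 3)/55 = 55/55 = 1

Summary (fraction, with percent):

explained: PC1 0.8364 (83.64%), PC2 0.1091 (10.91%), PC3 0.0545 (5.45%);  cumulative: 0.8364, 0.9455, 1


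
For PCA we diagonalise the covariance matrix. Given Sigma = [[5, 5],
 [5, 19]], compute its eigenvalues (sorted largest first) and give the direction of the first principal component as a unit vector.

Step 1 — characteristic polynomial of 2×2 Sigma:
  det(Sigma - λI) = λ² - trace · λ + det = 0.
  trace = 5 + 19 = 24, det = 5·19 - (5)² = 70.
Step 2 — discriminant:
  Δ = trace² - 4·det = 576 - 280 = 296.
Step 3 — eigenvalues:
  λ = (trace ± √Δ)/2 = (24 ± 17.2047)/2,
  λ_1 = 20.6023,  λ_2 = 3.3977.

Step 4 — unit eigenvector for λ_1: solve (Sigma - λ_1 I)v = 0. First row:
  (5 - 20.6023)·v_x + (5)·v_y = 0, i.e. (-15.6023)·v_x + (5)·v_y = 0,
  so v ∝ (b, λ_1 - a) = (5, 15.6023) = u.
  ||u|| = √((5)² + (15.6023)²) = √(268.4326) ≈ 16.3839,
  v_1 = u/||u|| ≈ (0.3052, 0.9523) (||v_1|| = 1).

λ_1 = 20.6023,  λ_2 = 3.3977;  v_1 ≈ (0.3052, 0.9523)


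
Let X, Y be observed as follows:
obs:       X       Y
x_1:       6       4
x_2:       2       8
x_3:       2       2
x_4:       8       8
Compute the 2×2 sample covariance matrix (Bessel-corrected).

Step 1 — column means:
  mean(X) = (6 + 2 + 2 + 8) / 4 = 18/4 = 4.5
  mean(Y) = (4 + 8 + 2 + 8) / 4 = 22/4 = 5.5

Step 2 — sample covariance S[i,j] = (1/(n-1)) · Σ_k (x_{k,i} - mean_i) · (x_{k,j} - mean_j), with n-1 = 3.
  S[X,X] = ((1.5)·(1.5) + (-2.5)·(-2.5) + (-2.5)·(-2.5) + (3.5)·(3.5)) / 3 = 27/3 = 9
  S[X,Y] = ((1.5)·(-1.5) + (-2.5)·(2.5) + (-2.5)·(-3.5) + (3.5)·(2.5)) / 3 = 9/3 = 3
  S[Y,Y] = ((-1.5)·(-1.5) + (2.5)·(2.5) + (-3.5)·(-3.5) + (2.5)·(2.5)) / 3 = 27/3 = 9

S is symmetric (S[j,i] = S[i,j]). Assembling:

S = [[9, 3],
 [3, 9]]


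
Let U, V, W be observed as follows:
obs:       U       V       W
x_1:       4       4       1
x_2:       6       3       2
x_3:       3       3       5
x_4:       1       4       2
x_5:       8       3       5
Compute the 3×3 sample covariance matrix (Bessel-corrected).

Step 1 — column means:
  mean(U) = (4 + 6 + 3 + 1 + 8) / 5 = 22/5 = 4.4
  mean(V) = (4 + 3 + 3 + 4 + 3) / 5 = 17/5 = 3.4
  mean(W) = (1 + 2 + 5 + 2 + 5) / 5 = 15/5 = 3

Step 2 — sample covariance S[i,j] = (1/(n-1)) · Σ_k (x_{k,i} - mean_i) · (x_{k,j} - mean_j), with n-1 = 4.
  S[U,U] = ((-0.4)·(-0.4) + (1.6)·(1.6) + (-1.4)·(-1.4) + (-3.4)·(-3.4) + (3.6)·(3.6)) / 4 = 29.2/4 = 7.3
  S[U,V] = ((-0.4)·(0.6) + (1.6)·(-0.4) + (-1.4)·(-0.4) + (-3.4)·(0.6) + (3.6)·(-0.4)) / 4 = -3.8/4 = -0.95
  S[U,W] = ((-0.4)·(-2) + (1.6)·(-1) + (-1.4)·(2) + (-3.4)·(-1) + (3.6)·(2)) / 4 = 7/4 = 1.75
  S[V,V] = ((0.6)·(0.6) + (-0.4)·(-0.4) + (-0.4)·(-0.4) + (0.6)·(0.6) + (-0.4)·(-0.4)) / 4 = 1.2/4 = 0.3
  S[V,W] = ((0.6)·(-2) + (-0.4)·(-1) + (-0.4)·(2) + (0.6)·(-1) + (-0.4)·(2)) / 4 = -3/4 = -0.75
  S[W,W] = ((-2)·(-2) + (-1)·(-1) + (2)·(2) + (-1)·(-1) + (2)·(2)) / 4 = 14/4 = 3.5

S is symmetric (S[j,i] = S[i,j]). Assembling:

S = [[7.3, -0.95, 1.75],
 [-0.95, 0.3, -0.75],
 [1.75, -0.75, 3.5]]


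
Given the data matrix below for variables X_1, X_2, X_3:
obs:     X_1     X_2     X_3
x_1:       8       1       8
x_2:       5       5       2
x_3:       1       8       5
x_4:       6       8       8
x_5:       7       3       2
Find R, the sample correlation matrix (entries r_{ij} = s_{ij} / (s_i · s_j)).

Step 1 — column means:
  mean(X_1) = (8 + 5 + 1 + 6 + 7) / 5 = 27/5 = 5.4
  mean(X_2) = (1 + 5 + 8 + 8 + 3) / 5 = 25/5 = 5
  mean(X_3) = (8 + 2 + 5 + 8 + 2) / 5 = 25/5 = 5

Step 2 — sample variances and covariances s[i,j] = (1/(n-1)) · Σ_k (x_{k,i} - mean_i) · (x_{k,j} - mean_j), with n-1 = 4:
  s[X_1,X_1] = ((2.6)·(2.6) + (-0.4)·(-0.4) + (-4.4)·(-4.4) + (0.6)·(0.6) + (1.6)·(1.6)) / 4 = 29.2/4 = 7.3
  s[X_1,X_2] = ((2.6)·(-4) + (-0.4)·(0) + (-4.4)·(3) + (0.6)·(3) + (1.6)·(-2)) / 4 = -25/4 = -6.25
  s[X_1,X_3] = ((2.6)·(3) + (-0.4)·(-3) + (-4.4)·(0) + (0.6)·(3) + (1.6)·(-3)) / 4 = 6/4 = 1.5
  s[X_2,X_2] = ((-4)·(-4) + (0)·(0) + (3)·(3) + (3)·(3) + (-2)·(-2)) / 4 = 38/4 = 9.5
  s[X_2,X_3] = ((-4)·(3) + (0)·(-3) + (3)·(0) + (3)·(3) + (-2)·(-3)) / 4 = 3/4 = 0.75
  s[X_3,X_3] = ((3)·(3) + (-3)·(-3) + (0)·(0) + (3)·(3) + (-3)·(-3)) / 4 = 36/4 = 9
  Sample standard deviations s_i = √(s[i,i]):
  s(X_1) = √(7.3) = 2.7019
  s(X_2) = √(9.5) = 3.0822
  s(X_3) = √(9) = 3

Step 3 — r_{ij} = s_{ij} / (s_i · s_j):
  r[X_1,X_1] = 1 (diagonal).
  r[X_1,X_2] = -6.25 / (2.7019 · 3.0822) = -6.25 / 8.3277 = -0.7505
  r[X_1,X_3] = 1.5 / (2.7019 · 3) = 1.5 / 8.1056 = 0.1851
  r[X_2,X_2] = 1 (diagonal).
  r[X_2,X_3] = 0.75 / (3.0822 · 3) = 0.75 / 9.2466 = 0.0811
  r[X_3,X_3] = 1 (diagonal).

R is symmetric with unit diagonal. Assembling:

R = [[1, -0.7505, 0.1851],
 [-0.7505, 1, 0.0811],
 [0.1851, 0.0811, 1]]


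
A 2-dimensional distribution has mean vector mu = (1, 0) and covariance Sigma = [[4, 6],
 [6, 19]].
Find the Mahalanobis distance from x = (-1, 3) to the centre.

Step 1 — centre the observation: (x - mu) = (-2, 3).

Step 2 — invert Sigma. det(Sigma) = 4·19 - (6)² = 40.
  Sigma^{-1} = (1/det) · [[d, -b], [-b, a]] = [[0.475, -0.15],
 [-0.15, 0.1]].

Step 3 — form the quadratic (x - mu)^T · Sigma^{-1} · (x - mu):
  Sigma^{-1} · (x - mu) = (-1.4, 0.6).
  (x - mu)^T · [Sigma^{-1} · (x - mu)] = (-2)·(-1.4) + (3)·(0.6) = 4.6.

Step 4 — take square root: d = √(4.6) ≈ 2.1448.

d(x, mu) = √(4.6) ≈ 2.1448


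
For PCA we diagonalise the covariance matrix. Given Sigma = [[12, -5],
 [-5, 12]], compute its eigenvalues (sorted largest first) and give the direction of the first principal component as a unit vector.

Step 1 — characteristic polynomial of 2×2 Sigma:
  det(Sigma - λI) = λ² - trace · λ + det = 0.
  trace = 12 + 12 = 24, det = 12·12 - (-5)² = 119.
Step 2 — discriminant:
  Δ = trace² - 4·det = 576 - 476 = 100.
Step 3 — eigenvalues:
  λ = (trace ± √Δ)/2 = (24 ± 10)/2,
  λ_1 = 17,  λ_2 = 7.

Step 4 — unit eigenvector for λ_1: solve (Sigma - λ_1 I)v = 0. First row:
  (12 - 17)·v_x + (-5)·v_y = 0, i.e. (-5)·v_x + (-5)·v_y = 0,
  so v ∝ (b, λ_1 - a) = (-5, 5); multiply by -1 so the first entry is positive: u = (5, -5).
  ||u|| = √((5)² + (-5)²) = √(50) ≈ 7.0711,
  v_1 = u/||u|| ≈ (0.7071, -0.7071) (||v_1|| = 1).

λ_1 = 17,  λ_2 = 7;  v_1 ≈ (0.7071, -0.7071)
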